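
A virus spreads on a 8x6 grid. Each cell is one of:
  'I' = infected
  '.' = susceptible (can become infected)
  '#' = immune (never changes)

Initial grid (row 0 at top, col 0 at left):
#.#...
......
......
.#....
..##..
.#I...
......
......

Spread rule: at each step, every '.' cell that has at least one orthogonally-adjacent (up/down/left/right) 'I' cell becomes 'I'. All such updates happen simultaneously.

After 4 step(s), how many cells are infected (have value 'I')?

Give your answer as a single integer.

Step 0 (initial): 1 infected
Step 1: +2 new -> 3 infected
Step 2: +4 new -> 7 infected
Step 3: +6 new -> 13 infected
Step 4: +6 new -> 19 infected

Answer: 19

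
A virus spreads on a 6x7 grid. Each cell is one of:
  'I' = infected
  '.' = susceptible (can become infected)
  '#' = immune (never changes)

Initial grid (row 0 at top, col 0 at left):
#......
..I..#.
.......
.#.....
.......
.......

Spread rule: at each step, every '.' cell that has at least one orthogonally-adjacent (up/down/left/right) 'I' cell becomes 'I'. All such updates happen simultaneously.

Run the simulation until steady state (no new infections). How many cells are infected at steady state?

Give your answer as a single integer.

Step 0 (initial): 1 infected
Step 1: +4 new -> 5 infected
Step 2: +7 new -> 12 infected
Step 3: +5 new -> 17 infected
Step 4: +7 new -> 24 infected
Step 5: +7 new -> 31 infected
Step 6: +5 new -> 36 infected
Step 7: +2 new -> 38 infected
Step 8: +1 new -> 39 infected
Step 9: +0 new -> 39 infected

Answer: 39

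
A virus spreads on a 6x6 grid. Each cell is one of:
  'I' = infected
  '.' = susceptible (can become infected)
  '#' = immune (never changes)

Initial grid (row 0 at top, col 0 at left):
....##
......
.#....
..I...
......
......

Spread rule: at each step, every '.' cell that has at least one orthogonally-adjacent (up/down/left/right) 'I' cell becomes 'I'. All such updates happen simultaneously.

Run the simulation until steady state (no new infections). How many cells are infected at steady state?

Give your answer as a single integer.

Answer: 33

Derivation:
Step 0 (initial): 1 infected
Step 1: +4 new -> 5 infected
Step 2: +7 new -> 12 infected
Step 3: +10 new -> 22 infected
Step 4: +8 new -> 30 infected
Step 5: +3 new -> 33 infected
Step 6: +0 new -> 33 infected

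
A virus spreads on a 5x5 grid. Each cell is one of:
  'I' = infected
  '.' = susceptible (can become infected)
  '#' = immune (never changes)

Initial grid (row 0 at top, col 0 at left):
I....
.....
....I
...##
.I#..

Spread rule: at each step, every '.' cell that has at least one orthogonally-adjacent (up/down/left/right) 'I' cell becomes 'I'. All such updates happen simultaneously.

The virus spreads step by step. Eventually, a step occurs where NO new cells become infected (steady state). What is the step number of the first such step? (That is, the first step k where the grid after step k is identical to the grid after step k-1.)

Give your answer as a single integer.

Answer: 4

Derivation:
Step 0 (initial): 3 infected
Step 1: +6 new -> 9 infected
Step 2: +9 new -> 18 infected
Step 3: +2 new -> 20 infected
Step 4: +0 new -> 20 infected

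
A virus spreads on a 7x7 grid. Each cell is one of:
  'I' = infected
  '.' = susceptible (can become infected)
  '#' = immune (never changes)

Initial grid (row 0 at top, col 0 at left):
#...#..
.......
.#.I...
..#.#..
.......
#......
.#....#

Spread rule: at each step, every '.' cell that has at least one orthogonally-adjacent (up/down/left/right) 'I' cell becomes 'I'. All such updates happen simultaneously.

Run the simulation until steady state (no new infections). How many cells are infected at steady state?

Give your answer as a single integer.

Step 0 (initial): 1 infected
Step 1: +4 new -> 5 infected
Step 2: +5 new -> 10 infected
Step 3: +8 new -> 18 infected
Step 4: +10 new -> 28 infected
Step 5: +9 new -> 37 infected
Step 6: +3 new -> 40 infected
Step 7: +0 new -> 40 infected

Answer: 40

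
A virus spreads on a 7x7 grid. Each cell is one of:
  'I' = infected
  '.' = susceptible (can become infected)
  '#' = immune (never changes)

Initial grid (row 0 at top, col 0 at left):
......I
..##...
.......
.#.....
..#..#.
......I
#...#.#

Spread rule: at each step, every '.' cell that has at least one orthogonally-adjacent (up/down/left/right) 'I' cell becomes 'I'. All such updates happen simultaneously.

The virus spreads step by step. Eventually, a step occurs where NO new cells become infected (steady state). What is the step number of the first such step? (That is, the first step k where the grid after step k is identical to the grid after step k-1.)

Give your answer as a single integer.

Answer: 9

Derivation:
Step 0 (initial): 2 infected
Step 1: +4 new -> 6 infected
Step 2: +6 new -> 12 infected
Step 3: +6 new -> 18 infected
Step 4: +6 new -> 24 infected
Step 5: +5 new -> 29 infected
Step 6: +7 new -> 36 infected
Step 7: +3 new -> 39 infected
Step 8: +2 new -> 41 infected
Step 9: +0 new -> 41 infected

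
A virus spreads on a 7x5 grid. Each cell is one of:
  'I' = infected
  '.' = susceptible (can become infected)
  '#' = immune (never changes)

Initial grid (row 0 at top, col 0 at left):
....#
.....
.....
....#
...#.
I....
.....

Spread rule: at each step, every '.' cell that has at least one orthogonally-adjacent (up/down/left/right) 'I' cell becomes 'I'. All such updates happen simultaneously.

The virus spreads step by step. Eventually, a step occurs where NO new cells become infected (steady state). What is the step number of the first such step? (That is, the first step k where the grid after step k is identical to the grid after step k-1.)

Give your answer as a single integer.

Answer: 9

Derivation:
Step 0 (initial): 1 infected
Step 1: +3 new -> 4 infected
Step 2: +4 new -> 8 infected
Step 3: +5 new -> 13 infected
Step 4: +5 new -> 18 infected
Step 5: +6 new -> 24 infected
Step 6: +3 new -> 27 infected
Step 7: +3 new -> 30 infected
Step 8: +2 new -> 32 infected
Step 9: +0 new -> 32 infected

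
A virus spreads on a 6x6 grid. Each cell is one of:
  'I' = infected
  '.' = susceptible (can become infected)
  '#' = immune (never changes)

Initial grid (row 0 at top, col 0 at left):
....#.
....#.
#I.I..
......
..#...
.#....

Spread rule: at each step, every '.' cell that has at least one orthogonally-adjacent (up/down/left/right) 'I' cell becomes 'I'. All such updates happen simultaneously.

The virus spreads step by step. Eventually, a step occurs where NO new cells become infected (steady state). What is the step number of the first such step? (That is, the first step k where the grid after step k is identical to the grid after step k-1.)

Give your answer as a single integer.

Answer: 6

Derivation:
Step 0 (initial): 2 infected
Step 1: +6 new -> 8 infected
Step 2: +10 new -> 18 infected
Step 3: +7 new -> 25 infected
Step 4: +5 new -> 30 infected
Step 5: +1 new -> 31 infected
Step 6: +0 new -> 31 infected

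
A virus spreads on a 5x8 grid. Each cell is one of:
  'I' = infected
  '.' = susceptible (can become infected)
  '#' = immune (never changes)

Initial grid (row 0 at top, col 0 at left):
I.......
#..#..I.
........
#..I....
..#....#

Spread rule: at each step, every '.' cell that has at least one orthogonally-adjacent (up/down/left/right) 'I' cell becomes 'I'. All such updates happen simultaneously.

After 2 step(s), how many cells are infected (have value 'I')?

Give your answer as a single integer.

Step 0 (initial): 3 infected
Step 1: +9 new -> 12 infected
Step 2: +13 new -> 25 infected

Answer: 25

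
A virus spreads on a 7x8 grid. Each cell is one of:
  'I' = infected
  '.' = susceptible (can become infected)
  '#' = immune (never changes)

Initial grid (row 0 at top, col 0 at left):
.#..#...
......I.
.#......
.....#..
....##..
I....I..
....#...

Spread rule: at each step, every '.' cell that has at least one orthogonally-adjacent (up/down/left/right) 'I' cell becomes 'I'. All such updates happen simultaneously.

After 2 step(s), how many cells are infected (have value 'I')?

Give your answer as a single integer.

Answer: 27

Derivation:
Step 0 (initial): 3 infected
Step 1: +10 new -> 13 infected
Step 2: +14 new -> 27 infected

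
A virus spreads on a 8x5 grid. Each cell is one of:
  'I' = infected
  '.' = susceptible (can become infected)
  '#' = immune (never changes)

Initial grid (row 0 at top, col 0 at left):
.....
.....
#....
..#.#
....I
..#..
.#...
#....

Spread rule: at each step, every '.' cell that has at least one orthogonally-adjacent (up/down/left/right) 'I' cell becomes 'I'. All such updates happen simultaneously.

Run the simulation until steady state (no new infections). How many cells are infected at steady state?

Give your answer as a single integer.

Answer: 34

Derivation:
Step 0 (initial): 1 infected
Step 1: +2 new -> 3 infected
Step 2: +4 new -> 7 infected
Step 3: +4 new -> 11 infected
Step 4: +8 new -> 19 infected
Step 5: +7 new -> 26 infected
Step 6: +5 new -> 31 infected
Step 7: +2 new -> 33 infected
Step 8: +1 new -> 34 infected
Step 9: +0 new -> 34 infected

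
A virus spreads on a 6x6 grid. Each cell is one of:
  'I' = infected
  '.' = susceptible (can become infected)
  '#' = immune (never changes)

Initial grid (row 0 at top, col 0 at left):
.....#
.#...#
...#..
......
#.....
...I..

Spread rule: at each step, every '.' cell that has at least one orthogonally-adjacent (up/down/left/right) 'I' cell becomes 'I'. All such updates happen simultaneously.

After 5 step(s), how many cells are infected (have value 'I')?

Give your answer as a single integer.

Step 0 (initial): 1 infected
Step 1: +3 new -> 4 infected
Step 2: +5 new -> 9 infected
Step 3: +5 new -> 14 infected
Step 4: +4 new -> 18 infected
Step 5: +5 new -> 23 infected

Answer: 23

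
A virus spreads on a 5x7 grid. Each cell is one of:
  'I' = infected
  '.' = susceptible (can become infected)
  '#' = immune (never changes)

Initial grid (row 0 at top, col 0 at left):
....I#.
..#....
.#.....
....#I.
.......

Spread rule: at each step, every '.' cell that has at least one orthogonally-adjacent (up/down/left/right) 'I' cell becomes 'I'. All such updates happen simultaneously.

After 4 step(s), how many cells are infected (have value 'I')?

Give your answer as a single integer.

Step 0 (initial): 2 infected
Step 1: +5 new -> 7 infected
Step 2: +7 new -> 14 infected
Step 3: +4 new -> 18 infected
Step 4: +6 new -> 24 infected

Answer: 24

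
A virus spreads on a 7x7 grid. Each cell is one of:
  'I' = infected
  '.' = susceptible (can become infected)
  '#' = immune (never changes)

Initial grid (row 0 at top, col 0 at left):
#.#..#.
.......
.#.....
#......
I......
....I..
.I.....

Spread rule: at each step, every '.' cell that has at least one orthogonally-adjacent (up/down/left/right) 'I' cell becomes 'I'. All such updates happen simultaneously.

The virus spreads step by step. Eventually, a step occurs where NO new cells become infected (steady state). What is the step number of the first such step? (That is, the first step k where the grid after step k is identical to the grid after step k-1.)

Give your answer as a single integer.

Step 0 (initial): 3 infected
Step 1: +9 new -> 12 infected
Step 2: +9 new -> 21 infected
Step 3: +6 new -> 27 infected
Step 4: +5 new -> 32 infected
Step 5: +5 new -> 37 infected
Step 6: +3 new -> 40 infected
Step 7: +3 new -> 43 infected
Step 8: +1 new -> 44 infected
Step 9: +0 new -> 44 infected

Answer: 9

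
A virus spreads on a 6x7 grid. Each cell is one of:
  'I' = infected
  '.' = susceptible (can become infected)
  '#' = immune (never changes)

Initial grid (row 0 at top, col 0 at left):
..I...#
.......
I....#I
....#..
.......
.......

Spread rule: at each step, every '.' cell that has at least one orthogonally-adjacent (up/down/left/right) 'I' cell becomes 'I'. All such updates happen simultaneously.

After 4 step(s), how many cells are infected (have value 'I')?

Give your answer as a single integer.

Answer: 35

Derivation:
Step 0 (initial): 3 infected
Step 1: +8 new -> 11 infected
Step 2: +10 new -> 21 infected
Step 3: +8 new -> 29 infected
Step 4: +6 new -> 35 infected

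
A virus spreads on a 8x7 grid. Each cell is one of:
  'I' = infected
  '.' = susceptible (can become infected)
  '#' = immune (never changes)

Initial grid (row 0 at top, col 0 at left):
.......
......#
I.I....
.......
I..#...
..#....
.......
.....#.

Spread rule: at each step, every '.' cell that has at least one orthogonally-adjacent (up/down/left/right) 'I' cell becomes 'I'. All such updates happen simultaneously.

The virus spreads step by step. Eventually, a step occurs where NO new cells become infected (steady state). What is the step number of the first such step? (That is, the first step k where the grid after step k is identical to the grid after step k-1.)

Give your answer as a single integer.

Answer: 10

Derivation:
Step 0 (initial): 3 infected
Step 1: +8 new -> 11 infected
Step 2: +10 new -> 21 infected
Step 3: +7 new -> 28 infected
Step 4: +7 new -> 35 infected
Step 5: +6 new -> 41 infected
Step 6: +6 new -> 47 infected
Step 7: +3 new -> 50 infected
Step 8: +1 new -> 51 infected
Step 9: +1 new -> 52 infected
Step 10: +0 new -> 52 infected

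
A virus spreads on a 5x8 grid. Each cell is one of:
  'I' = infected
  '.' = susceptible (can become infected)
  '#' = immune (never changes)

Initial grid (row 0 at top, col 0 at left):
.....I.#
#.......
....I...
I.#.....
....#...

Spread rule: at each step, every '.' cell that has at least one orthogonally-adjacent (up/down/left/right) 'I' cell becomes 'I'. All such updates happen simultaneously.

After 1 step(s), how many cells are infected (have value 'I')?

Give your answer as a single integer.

Step 0 (initial): 3 infected
Step 1: +10 new -> 13 infected

Answer: 13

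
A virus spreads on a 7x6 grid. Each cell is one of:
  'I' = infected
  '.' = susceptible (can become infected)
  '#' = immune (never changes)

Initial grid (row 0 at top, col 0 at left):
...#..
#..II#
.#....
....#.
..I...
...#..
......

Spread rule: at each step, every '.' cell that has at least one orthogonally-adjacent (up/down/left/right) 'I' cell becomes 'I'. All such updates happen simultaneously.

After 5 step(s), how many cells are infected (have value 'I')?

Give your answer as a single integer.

Step 0 (initial): 3 infected
Step 1: +8 new -> 11 infected
Step 2: +11 new -> 22 infected
Step 3: +8 new -> 30 infected
Step 4: +5 new -> 35 infected
Step 5: +1 new -> 36 infected

Answer: 36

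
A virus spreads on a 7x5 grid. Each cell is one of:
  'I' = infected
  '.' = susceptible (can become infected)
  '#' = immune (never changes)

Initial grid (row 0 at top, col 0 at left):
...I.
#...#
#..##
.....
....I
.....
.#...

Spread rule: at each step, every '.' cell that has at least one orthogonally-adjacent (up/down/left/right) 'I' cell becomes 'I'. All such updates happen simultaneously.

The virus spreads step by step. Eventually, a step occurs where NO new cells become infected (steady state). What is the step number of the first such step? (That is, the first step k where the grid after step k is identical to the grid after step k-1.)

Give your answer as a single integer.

Step 0 (initial): 2 infected
Step 1: +6 new -> 8 infected
Step 2: +6 new -> 14 infected
Step 3: +7 new -> 21 infected
Step 4: +5 new -> 26 infected
Step 5: +2 new -> 28 infected
Step 6: +1 new -> 29 infected
Step 7: +0 new -> 29 infected

Answer: 7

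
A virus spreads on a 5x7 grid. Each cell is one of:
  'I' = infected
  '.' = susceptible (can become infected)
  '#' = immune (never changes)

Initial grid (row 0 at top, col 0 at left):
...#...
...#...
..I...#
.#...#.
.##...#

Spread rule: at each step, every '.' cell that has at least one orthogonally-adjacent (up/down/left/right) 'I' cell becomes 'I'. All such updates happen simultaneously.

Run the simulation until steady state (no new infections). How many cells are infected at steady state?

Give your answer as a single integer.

Answer: 26

Derivation:
Step 0 (initial): 1 infected
Step 1: +4 new -> 5 infected
Step 2: +5 new -> 10 infected
Step 3: +7 new -> 17 infected
Step 4: +5 new -> 22 infected
Step 5: +3 new -> 25 infected
Step 6: +1 new -> 26 infected
Step 7: +0 new -> 26 infected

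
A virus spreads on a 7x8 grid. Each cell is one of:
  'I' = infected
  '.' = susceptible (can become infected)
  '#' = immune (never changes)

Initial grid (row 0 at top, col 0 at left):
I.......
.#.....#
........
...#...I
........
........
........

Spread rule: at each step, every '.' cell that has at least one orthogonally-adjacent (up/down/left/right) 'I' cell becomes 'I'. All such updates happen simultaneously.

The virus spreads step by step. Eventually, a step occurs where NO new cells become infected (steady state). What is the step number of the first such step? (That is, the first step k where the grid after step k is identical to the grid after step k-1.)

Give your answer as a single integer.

Step 0 (initial): 2 infected
Step 1: +5 new -> 7 infected
Step 2: +6 new -> 13 infected
Step 3: +10 new -> 23 infected
Step 4: +11 new -> 34 infected
Step 5: +10 new -> 44 infected
Step 6: +5 new -> 49 infected
Step 7: +3 new -> 52 infected
Step 8: +1 new -> 53 infected
Step 9: +0 new -> 53 infected

Answer: 9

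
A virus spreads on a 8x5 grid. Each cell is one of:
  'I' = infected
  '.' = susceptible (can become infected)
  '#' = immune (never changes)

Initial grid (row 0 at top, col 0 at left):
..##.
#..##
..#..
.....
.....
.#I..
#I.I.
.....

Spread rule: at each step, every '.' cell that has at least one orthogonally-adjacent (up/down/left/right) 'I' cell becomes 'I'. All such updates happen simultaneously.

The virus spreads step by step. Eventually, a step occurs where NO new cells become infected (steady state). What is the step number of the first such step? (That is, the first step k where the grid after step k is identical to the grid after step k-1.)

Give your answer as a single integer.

Step 0 (initial): 3 infected
Step 1: +6 new -> 9 infected
Step 2: +7 new -> 16 infected
Step 3: +4 new -> 20 infected
Step 4: +5 new -> 25 infected
Step 5: +3 new -> 28 infected
Step 6: +2 new -> 30 infected
Step 7: +1 new -> 31 infected
Step 8: +0 new -> 31 infected

Answer: 8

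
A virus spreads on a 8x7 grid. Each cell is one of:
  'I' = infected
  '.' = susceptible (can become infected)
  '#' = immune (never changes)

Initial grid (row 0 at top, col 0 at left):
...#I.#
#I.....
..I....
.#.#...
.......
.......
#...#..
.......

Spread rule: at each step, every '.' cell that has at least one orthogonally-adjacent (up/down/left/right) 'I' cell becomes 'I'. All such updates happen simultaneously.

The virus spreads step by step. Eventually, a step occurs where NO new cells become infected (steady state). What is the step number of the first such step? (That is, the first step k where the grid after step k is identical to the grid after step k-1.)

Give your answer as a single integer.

Step 0 (initial): 3 infected
Step 1: +7 new -> 10 infected
Step 2: +7 new -> 17 infected
Step 3: +7 new -> 24 infected
Step 4: +7 new -> 31 infected
Step 5: +7 new -> 38 infected
Step 6: +4 new -> 42 infected
Step 7: +4 new -> 46 infected
Step 8: +2 new -> 48 infected
Step 9: +1 new -> 49 infected
Step 10: +0 new -> 49 infected

Answer: 10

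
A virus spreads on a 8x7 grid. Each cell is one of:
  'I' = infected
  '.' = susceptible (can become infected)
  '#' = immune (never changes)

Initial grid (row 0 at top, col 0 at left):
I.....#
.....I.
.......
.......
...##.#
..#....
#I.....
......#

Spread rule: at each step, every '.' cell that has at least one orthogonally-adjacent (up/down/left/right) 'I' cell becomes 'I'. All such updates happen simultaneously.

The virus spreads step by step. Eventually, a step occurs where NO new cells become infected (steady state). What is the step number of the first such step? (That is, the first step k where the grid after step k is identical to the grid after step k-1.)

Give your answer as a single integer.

Answer: 6

Derivation:
Step 0 (initial): 3 infected
Step 1: +9 new -> 12 infected
Step 2: +13 new -> 25 infected
Step 3: +14 new -> 39 infected
Step 4: +7 new -> 46 infected
Step 5: +3 new -> 49 infected
Step 6: +0 new -> 49 infected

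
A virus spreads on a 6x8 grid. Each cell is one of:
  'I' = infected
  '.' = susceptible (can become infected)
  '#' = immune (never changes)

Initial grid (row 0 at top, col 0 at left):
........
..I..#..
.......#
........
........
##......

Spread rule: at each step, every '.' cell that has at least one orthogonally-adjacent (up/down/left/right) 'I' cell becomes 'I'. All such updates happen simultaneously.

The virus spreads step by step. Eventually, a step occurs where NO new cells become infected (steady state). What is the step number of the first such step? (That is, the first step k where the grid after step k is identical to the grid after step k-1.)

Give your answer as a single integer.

Step 0 (initial): 1 infected
Step 1: +4 new -> 5 infected
Step 2: +7 new -> 12 infected
Step 3: +7 new -> 19 infected
Step 4: +7 new -> 26 infected
Step 5: +6 new -> 32 infected
Step 6: +5 new -> 37 infected
Step 7: +4 new -> 41 infected
Step 8: +2 new -> 43 infected
Step 9: +1 new -> 44 infected
Step 10: +0 new -> 44 infected

Answer: 10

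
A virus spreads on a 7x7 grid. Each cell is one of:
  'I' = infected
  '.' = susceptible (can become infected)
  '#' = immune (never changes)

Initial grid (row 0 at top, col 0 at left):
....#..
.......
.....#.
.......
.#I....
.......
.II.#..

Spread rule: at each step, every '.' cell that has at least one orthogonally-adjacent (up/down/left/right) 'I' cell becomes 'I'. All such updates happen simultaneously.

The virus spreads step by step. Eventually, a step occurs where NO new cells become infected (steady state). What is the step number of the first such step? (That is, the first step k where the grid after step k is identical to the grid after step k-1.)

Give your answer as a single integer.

Step 0 (initial): 3 infected
Step 1: +6 new -> 9 infected
Step 2: +6 new -> 15 infected
Step 3: +8 new -> 23 infected
Step 4: +8 new -> 31 infected
Step 5: +7 new -> 38 infected
Step 6: +4 new -> 42 infected
Step 7: +2 new -> 44 infected
Step 8: +1 new -> 45 infected
Step 9: +0 new -> 45 infected

Answer: 9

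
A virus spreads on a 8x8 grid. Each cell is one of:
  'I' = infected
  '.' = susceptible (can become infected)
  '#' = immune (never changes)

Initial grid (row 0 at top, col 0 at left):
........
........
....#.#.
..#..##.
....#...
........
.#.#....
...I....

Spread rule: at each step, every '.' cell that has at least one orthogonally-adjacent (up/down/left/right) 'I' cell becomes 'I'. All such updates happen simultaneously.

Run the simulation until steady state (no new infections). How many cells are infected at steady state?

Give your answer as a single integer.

Answer: 56

Derivation:
Step 0 (initial): 1 infected
Step 1: +2 new -> 3 infected
Step 2: +4 new -> 7 infected
Step 3: +5 new -> 12 infected
Step 4: +7 new -> 19 infected
Step 5: +6 new -> 25 infected
Step 6: +5 new -> 30 infected
Step 7: +5 new -> 35 infected
Step 8: +5 new -> 40 infected
Step 9: +6 new -> 46 infected
Step 10: +5 new -> 51 infected
Step 11: +4 new -> 55 infected
Step 12: +1 new -> 56 infected
Step 13: +0 new -> 56 infected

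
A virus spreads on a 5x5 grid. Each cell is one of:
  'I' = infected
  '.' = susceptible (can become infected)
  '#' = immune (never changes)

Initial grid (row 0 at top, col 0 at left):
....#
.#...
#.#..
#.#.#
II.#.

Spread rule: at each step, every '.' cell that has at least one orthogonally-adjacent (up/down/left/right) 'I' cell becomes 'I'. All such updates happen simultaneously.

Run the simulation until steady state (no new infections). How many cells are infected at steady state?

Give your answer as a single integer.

Answer: 5

Derivation:
Step 0 (initial): 2 infected
Step 1: +2 new -> 4 infected
Step 2: +1 new -> 5 infected
Step 3: +0 new -> 5 infected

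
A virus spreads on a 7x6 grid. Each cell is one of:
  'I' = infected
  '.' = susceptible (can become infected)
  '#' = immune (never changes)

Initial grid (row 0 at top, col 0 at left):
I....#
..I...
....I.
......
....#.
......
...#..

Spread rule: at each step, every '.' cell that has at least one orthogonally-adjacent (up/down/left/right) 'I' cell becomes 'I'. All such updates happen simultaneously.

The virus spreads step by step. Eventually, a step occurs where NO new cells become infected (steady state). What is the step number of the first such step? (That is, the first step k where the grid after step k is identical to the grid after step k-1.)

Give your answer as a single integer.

Step 0 (initial): 3 infected
Step 1: +10 new -> 13 infected
Step 2: +8 new -> 21 infected
Step 3: +5 new -> 26 infected
Step 4: +5 new -> 31 infected
Step 5: +5 new -> 36 infected
Step 6: +3 new -> 39 infected
Step 7: +0 new -> 39 infected

Answer: 7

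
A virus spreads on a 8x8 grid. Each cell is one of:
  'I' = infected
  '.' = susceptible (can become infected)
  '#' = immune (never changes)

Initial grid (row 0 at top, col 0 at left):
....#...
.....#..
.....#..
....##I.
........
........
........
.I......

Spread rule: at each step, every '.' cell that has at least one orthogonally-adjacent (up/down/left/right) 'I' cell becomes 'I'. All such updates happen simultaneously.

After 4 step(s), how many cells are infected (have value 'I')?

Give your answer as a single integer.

Step 0 (initial): 2 infected
Step 1: +6 new -> 8 infected
Step 2: +9 new -> 17 infected
Step 3: +11 new -> 28 infected
Step 4: +13 new -> 41 infected

Answer: 41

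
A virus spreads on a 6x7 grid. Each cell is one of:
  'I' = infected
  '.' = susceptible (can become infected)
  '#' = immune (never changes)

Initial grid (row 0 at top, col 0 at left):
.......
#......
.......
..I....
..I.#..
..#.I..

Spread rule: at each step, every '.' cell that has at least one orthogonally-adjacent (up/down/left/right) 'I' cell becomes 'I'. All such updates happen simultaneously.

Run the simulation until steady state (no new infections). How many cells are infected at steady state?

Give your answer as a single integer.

Answer: 39

Derivation:
Step 0 (initial): 3 infected
Step 1: +7 new -> 10 infected
Step 2: +9 new -> 19 infected
Step 3: +8 new -> 27 infected
Step 4: +5 new -> 32 infected
Step 5: +4 new -> 36 infected
Step 6: +2 new -> 38 infected
Step 7: +1 new -> 39 infected
Step 8: +0 new -> 39 infected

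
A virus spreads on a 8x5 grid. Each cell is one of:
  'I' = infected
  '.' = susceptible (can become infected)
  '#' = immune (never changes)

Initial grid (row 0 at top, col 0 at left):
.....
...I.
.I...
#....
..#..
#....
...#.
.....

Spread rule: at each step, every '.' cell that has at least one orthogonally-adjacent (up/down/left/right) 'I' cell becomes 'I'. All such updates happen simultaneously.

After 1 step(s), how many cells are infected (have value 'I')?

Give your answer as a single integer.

Answer: 10

Derivation:
Step 0 (initial): 2 infected
Step 1: +8 new -> 10 infected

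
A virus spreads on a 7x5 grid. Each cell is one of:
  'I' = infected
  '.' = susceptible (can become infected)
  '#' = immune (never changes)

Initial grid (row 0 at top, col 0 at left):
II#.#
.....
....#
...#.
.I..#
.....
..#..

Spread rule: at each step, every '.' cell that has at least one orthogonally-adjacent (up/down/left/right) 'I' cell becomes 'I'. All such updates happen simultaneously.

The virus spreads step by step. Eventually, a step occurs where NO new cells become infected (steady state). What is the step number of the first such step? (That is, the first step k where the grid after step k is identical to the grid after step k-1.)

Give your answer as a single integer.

Answer: 6

Derivation:
Step 0 (initial): 3 infected
Step 1: +6 new -> 9 infected
Step 2: +9 new -> 18 infected
Step 3: +4 new -> 22 infected
Step 4: +5 new -> 27 infected
Step 5: +1 new -> 28 infected
Step 6: +0 new -> 28 infected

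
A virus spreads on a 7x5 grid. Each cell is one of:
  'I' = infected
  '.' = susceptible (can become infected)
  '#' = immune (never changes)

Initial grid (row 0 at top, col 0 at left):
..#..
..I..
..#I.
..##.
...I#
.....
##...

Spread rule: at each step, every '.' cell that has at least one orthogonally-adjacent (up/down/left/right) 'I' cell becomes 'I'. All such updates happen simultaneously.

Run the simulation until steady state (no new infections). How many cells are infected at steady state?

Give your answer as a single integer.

Answer: 28

Derivation:
Step 0 (initial): 3 infected
Step 1: +5 new -> 8 infected
Step 2: +10 new -> 18 infected
Step 3: +8 new -> 26 infected
Step 4: +2 new -> 28 infected
Step 5: +0 new -> 28 infected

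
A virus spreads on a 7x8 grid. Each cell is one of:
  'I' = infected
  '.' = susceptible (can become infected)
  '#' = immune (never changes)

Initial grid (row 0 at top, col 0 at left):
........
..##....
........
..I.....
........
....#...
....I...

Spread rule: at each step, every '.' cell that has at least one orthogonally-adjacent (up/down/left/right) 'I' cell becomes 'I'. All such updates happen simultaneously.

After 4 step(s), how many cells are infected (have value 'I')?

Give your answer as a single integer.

Answer: 39

Derivation:
Step 0 (initial): 2 infected
Step 1: +6 new -> 8 infected
Step 2: +11 new -> 19 infected
Step 3: +11 new -> 30 infected
Step 4: +9 new -> 39 infected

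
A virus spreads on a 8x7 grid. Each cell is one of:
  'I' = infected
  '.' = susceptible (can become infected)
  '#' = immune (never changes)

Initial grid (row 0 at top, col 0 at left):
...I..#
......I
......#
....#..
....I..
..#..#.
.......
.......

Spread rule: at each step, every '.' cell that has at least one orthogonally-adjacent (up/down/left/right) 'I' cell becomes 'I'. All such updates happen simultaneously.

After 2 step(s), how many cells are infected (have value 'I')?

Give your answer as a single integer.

Answer: 22

Derivation:
Step 0 (initial): 3 infected
Step 1: +7 new -> 10 infected
Step 2: +12 new -> 22 infected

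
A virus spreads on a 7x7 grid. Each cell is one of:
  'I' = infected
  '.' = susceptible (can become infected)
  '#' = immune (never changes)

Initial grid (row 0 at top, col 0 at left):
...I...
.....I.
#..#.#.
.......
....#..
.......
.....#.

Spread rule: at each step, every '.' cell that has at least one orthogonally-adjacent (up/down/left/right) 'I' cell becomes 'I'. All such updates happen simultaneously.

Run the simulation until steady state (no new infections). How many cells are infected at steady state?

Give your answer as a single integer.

Answer: 44

Derivation:
Step 0 (initial): 2 infected
Step 1: +6 new -> 8 infected
Step 2: +5 new -> 13 infected
Step 3: +5 new -> 18 infected
Step 4: +6 new -> 24 infected
Step 5: +5 new -> 29 infected
Step 6: +6 new -> 35 infected
Step 7: +5 new -> 40 infected
Step 8: +3 new -> 43 infected
Step 9: +1 new -> 44 infected
Step 10: +0 new -> 44 infected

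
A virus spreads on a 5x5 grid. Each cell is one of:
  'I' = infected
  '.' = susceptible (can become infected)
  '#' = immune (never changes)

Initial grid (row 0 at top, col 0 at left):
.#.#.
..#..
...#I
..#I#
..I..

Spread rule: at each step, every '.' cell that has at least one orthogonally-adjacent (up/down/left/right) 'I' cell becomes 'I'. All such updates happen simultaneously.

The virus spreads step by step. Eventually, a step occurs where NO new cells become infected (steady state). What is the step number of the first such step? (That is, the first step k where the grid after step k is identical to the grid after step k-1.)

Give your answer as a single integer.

Step 0 (initial): 3 infected
Step 1: +3 new -> 6 infected
Step 2: +5 new -> 11 infected
Step 3: +2 new -> 13 infected
Step 4: +3 new -> 16 infected
Step 5: +1 new -> 17 infected
Step 6: +1 new -> 18 infected
Step 7: +0 new -> 18 infected

Answer: 7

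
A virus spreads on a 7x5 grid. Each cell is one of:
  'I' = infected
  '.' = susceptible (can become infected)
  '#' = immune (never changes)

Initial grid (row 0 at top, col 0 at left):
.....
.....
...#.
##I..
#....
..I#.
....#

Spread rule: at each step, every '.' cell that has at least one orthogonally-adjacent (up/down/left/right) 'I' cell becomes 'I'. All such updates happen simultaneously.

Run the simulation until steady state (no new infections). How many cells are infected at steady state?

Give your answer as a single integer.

Answer: 29

Derivation:
Step 0 (initial): 2 infected
Step 1: +5 new -> 7 infected
Step 2: +8 new -> 15 infected
Step 3: +7 new -> 22 infected
Step 4: +5 new -> 27 infected
Step 5: +2 new -> 29 infected
Step 6: +0 new -> 29 infected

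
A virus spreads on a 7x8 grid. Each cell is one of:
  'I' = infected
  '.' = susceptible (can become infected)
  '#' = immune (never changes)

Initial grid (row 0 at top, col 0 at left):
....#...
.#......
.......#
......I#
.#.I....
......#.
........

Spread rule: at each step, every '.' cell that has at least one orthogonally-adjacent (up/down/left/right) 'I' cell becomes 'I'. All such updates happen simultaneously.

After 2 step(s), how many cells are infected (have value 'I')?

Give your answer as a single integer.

Step 0 (initial): 2 infected
Step 1: +7 new -> 9 infected
Step 2: +10 new -> 19 infected

Answer: 19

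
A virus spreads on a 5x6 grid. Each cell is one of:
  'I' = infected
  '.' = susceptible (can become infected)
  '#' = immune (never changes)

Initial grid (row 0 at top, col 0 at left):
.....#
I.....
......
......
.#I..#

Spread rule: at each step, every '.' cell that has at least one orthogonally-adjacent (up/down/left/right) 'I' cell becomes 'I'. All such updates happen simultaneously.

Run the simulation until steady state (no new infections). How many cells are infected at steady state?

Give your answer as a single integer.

Step 0 (initial): 2 infected
Step 1: +5 new -> 7 infected
Step 2: +8 new -> 15 infected
Step 3: +5 new -> 20 infected
Step 4: +4 new -> 24 infected
Step 5: +3 new -> 27 infected
Step 6: +0 new -> 27 infected

Answer: 27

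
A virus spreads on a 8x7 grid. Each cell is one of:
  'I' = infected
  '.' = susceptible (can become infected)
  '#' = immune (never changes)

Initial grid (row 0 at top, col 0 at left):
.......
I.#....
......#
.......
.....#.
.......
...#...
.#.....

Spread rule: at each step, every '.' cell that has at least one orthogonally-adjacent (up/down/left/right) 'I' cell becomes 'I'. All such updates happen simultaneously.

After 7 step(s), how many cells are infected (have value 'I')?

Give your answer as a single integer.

Answer: 37

Derivation:
Step 0 (initial): 1 infected
Step 1: +3 new -> 4 infected
Step 2: +3 new -> 7 infected
Step 3: +4 new -> 11 infected
Step 4: +5 new -> 16 infected
Step 5: +7 new -> 23 infected
Step 6: +8 new -> 31 infected
Step 7: +6 new -> 37 infected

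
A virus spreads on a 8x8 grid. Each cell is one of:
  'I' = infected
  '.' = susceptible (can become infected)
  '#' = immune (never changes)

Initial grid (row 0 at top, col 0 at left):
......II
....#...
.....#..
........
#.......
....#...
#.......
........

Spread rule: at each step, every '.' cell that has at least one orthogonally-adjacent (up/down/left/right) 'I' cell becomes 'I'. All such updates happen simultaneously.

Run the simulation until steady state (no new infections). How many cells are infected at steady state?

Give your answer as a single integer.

Step 0 (initial): 2 infected
Step 1: +3 new -> 5 infected
Step 2: +4 new -> 9 infected
Step 3: +3 new -> 12 infected
Step 4: +5 new -> 17 infected
Step 5: +7 new -> 24 infected
Step 6: +9 new -> 33 infected
Step 7: +7 new -> 40 infected
Step 8: +6 new -> 46 infected
Step 9: +5 new -> 51 infected
Step 10: +3 new -> 54 infected
Step 11: +3 new -> 57 infected
Step 12: +1 new -> 58 infected
Step 13: +1 new -> 59 infected
Step 14: +0 new -> 59 infected

Answer: 59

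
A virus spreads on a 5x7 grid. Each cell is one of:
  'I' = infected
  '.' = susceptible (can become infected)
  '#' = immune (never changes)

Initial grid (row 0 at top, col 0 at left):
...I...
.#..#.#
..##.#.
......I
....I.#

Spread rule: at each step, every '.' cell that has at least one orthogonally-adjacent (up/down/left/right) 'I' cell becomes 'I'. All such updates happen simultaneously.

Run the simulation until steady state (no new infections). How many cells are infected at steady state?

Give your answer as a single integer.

Answer: 28

Derivation:
Step 0 (initial): 3 infected
Step 1: +8 new -> 11 infected
Step 2: +6 new -> 17 infected
Step 3: +5 new -> 22 infected
Step 4: +3 new -> 25 infected
Step 5: +3 new -> 28 infected
Step 6: +0 new -> 28 infected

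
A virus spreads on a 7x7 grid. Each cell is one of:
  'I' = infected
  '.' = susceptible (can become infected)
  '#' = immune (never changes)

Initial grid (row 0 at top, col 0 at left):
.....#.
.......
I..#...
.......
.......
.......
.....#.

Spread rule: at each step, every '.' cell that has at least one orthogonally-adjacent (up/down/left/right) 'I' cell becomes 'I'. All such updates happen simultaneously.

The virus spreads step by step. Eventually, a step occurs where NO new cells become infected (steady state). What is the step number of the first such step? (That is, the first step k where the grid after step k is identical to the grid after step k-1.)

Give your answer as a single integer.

Step 0 (initial): 1 infected
Step 1: +3 new -> 4 infected
Step 2: +5 new -> 9 infected
Step 3: +5 new -> 14 infected
Step 4: +6 new -> 20 infected
Step 5: +6 new -> 26 infected
Step 6: +7 new -> 33 infected
Step 7: +6 new -> 39 infected
Step 8: +5 new -> 44 infected
Step 9: +1 new -> 45 infected
Step 10: +1 new -> 46 infected
Step 11: +0 new -> 46 infected

Answer: 11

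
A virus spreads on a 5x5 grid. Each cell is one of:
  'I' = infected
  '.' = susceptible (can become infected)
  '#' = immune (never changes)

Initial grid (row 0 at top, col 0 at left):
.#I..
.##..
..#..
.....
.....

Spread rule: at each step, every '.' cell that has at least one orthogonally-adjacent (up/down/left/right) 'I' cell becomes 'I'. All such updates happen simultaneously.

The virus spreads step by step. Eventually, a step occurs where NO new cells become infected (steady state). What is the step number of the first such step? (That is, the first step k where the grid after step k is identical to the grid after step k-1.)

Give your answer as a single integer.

Step 0 (initial): 1 infected
Step 1: +1 new -> 2 infected
Step 2: +2 new -> 4 infected
Step 3: +2 new -> 6 infected
Step 4: +2 new -> 8 infected
Step 5: +3 new -> 11 infected
Step 6: +3 new -> 14 infected
Step 7: +3 new -> 17 infected
Step 8: +2 new -> 19 infected
Step 9: +1 new -> 20 infected
Step 10: +1 new -> 21 infected
Step 11: +0 new -> 21 infected

Answer: 11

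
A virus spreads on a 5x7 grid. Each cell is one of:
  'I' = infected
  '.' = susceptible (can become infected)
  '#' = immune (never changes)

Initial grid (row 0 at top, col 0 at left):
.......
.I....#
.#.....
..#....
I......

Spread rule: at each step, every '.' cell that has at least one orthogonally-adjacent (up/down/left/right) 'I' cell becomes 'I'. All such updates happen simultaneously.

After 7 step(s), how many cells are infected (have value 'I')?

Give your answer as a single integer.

Answer: 32

Derivation:
Step 0 (initial): 2 infected
Step 1: +5 new -> 7 infected
Step 2: +7 new -> 14 infected
Step 3: +4 new -> 18 infected
Step 4: +5 new -> 23 infected
Step 5: +4 new -> 27 infected
Step 6: +4 new -> 31 infected
Step 7: +1 new -> 32 infected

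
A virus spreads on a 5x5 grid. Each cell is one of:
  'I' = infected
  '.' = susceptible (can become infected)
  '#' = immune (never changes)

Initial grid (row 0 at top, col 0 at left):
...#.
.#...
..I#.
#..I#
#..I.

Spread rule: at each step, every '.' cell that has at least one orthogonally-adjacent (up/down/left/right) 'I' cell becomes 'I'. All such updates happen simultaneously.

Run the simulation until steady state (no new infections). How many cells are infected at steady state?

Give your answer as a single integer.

Answer: 19

Derivation:
Step 0 (initial): 3 infected
Step 1: +5 new -> 8 infected
Step 2: +5 new -> 13 infected
Step 3: +3 new -> 16 infected
Step 4: +3 new -> 19 infected
Step 5: +0 new -> 19 infected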